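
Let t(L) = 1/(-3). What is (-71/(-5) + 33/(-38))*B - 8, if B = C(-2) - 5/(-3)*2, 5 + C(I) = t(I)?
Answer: -3293/95 ≈ -34.663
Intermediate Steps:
t(L) = -⅓
C(I) = -16/3 (C(I) = -5 - ⅓ = -16/3)
B = -2 (B = -16/3 - 5/(-3)*2 = -16/3 - 5*(-⅓)*2 = -16/3 + (5/3)*2 = -16/3 + 10/3 = -2)
(-71/(-5) + 33/(-38))*B - 8 = (-71/(-5) + 33/(-38))*(-2) - 8 = (-71*(-⅕) + 33*(-1/38))*(-2) - 8 = (71/5 - 33/38)*(-2) - 8 = (2533/190)*(-2) - 8 = -2533/95 - 8 = -3293/95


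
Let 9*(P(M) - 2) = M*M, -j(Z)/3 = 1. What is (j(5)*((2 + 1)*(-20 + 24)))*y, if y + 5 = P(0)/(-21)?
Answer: 1284/7 ≈ 183.43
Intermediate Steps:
j(Z) = -3 (j(Z) = -3*1 = -3)
P(M) = 2 + M²/9 (P(M) = 2 + (M*M)/9 = 2 + M²/9)
y = -107/21 (y = -5 + (2 + (⅑)*0²)/(-21) = -5 + (2 + (⅑)*0)*(-1/21) = -5 + (2 + 0)*(-1/21) = -5 + 2*(-1/21) = -5 - 2/21 = -107/21 ≈ -5.0952)
(j(5)*((2 + 1)*(-20 + 24)))*y = -3*(2 + 1)*(-20 + 24)*(-107/21) = -9*4*(-107/21) = -3*12*(-107/21) = -36*(-107/21) = 1284/7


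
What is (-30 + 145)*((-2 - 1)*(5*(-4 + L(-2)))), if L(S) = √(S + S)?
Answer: 6900 - 3450*I ≈ 6900.0 - 3450.0*I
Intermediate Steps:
L(S) = √2*√S (L(S) = √(2*S) = √2*√S)
(-30 + 145)*((-2 - 1)*(5*(-4 + L(-2)))) = (-30 + 145)*((-2 - 1)*(5*(-4 + √2*√(-2)))) = 115*(-15*(-4 + √2*(I*√2))) = 115*(-15*(-4 + 2*I)) = 115*(-3*(-20 + 10*I)) = 115*(60 - 30*I) = 6900 - 3450*I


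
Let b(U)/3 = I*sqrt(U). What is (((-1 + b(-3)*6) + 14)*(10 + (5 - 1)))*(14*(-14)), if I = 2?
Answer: -35672 - 98784*I*sqrt(3) ≈ -35672.0 - 1.711e+5*I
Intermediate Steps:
b(U) = 6*sqrt(U) (b(U) = 3*(2*sqrt(U)) = 6*sqrt(U))
(((-1 + b(-3)*6) + 14)*(10 + (5 - 1)))*(14*(-14)) = (((-1 + (6*sqrt(-3))*6) + 14)*(10 + (5 - 1)))*(14*(-14)) = (((-1 + (6*(I*sqrt(3)))*6) + 14)*(10 + 4))*(-196) = (((-1 + (6*I*sqrt(3))*6) + 14)*14)*(-196) = (((-1 + 36*I*sqrt(3)) + 14)*14)*(-196) = ((13 + 36*I*sqrt(3))*14)*(-196) = (182 + 504*I*sqrt(3))*(-196) = -35672 - 98784*I*sqrt(3)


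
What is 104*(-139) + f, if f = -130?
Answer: -14586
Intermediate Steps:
104*(-139) + f = 104*(-139) - 130 = -14456 - 130 = -14586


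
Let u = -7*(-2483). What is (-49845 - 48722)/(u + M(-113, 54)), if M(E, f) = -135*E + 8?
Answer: -98567/32644 ≈ -3.0195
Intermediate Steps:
M(E, f) = 8 - 135*E
u = 17381
(-49845 - 48722)/(u + M(-113, 54)) = (-49845 - 48722)/(17381 + (8 - 135*(-113))) = -98567/(17381 + (8 + 15255)) = -98567/(17381 + 15263) = -98567/32644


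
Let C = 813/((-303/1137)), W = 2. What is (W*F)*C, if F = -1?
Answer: 616254/101 ≈ 6101.5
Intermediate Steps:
C = -308127/101 (C = 813/((-303*1/1137)) = 813/(-101/379) = 813*(-379/101) = -308127/101 ≈ -3050.8)
(W*F)*C = (2*(-1))*(-308127/101) = -2*(-308127/101) = 616254/101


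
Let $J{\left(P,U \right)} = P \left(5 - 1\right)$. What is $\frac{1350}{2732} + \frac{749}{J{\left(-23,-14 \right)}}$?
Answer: $- \frac{480517}{62836} \approx -7.6472$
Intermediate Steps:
$J{\left(P,U \right)} = 4 P$ ($J{\left(P,U \right)} = P 4 = 4 P$)
$\frac{1350}{2732} + \frac{749}{J{\left(-23,-14 \right)}} = \frac{1350}{2732} + \frac{749}{4 \left(-23\right)} = 1350 \cdot \frac{1}{2732} + \frac{749}{-92} = \frac{675}{1366} + 749 \left(- \frac{1}{92}\right) = \frac{675}{1366} - \frac{749}{92} = - \frac{480517}{62836}$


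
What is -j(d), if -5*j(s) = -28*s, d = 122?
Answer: -3416/5 ≈ -683.20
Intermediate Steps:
j(s) = 28*s/5 (j(s) = -(-28)*s/5 = 28*s/5)
-j(d) = -28*122/5 = -1*3416/5 = -3416/5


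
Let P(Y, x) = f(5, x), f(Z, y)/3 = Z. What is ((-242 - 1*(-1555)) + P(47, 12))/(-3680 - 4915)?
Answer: -1328/8595 ≈ -0.15451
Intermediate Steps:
f(Z, y) = 3*Z
P(Y, x) = 15 (P(Y, x) = 3*5 = 15)
((-242 - 1*(-1555)) + P(47, 12))/(-3680 - 4915) = ((-242 - 1*(-1555)) + 15)/(-3680 - 4915) = ((-242 + 1555) + 15)/(-8595) = (1313 + 15)*(-1/8595) = 1328*(-1/8595) = -1328/8595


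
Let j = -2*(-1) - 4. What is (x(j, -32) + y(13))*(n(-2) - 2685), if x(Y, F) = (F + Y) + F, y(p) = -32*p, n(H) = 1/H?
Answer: 1294411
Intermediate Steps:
j = -2 (j = 2 - 4 = -2)
x(Y, F) = Y + 2*F
(x(j, -32) + y(13))*(n(-2) - 2685) = ((-2 + 2*(-32)) - 32*13)*(1/(-2) - 2685) = ((-2 - 64) - 416)*(-1/2 - 2685) = (-66 - 416)*(-5371/2) = -482*(-5371/2) = 1294411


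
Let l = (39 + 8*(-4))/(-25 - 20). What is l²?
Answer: 49/2025 ≈ 0.024198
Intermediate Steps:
l = -7/45 (l = (39 - 32)/(-45) = 7*(-1/45) = -7/45 ≈ -0.15556)
l² = (-7/45)² = 49/2025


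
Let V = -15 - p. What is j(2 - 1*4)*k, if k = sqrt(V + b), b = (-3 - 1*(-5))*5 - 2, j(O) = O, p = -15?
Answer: -4*sqrt(2) ≈ -5.6569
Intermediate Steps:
V = 0 (V = -15 - 1*(-15) = -15 + 15 = 0)
b = 8 (b = (-3 + 5)*5 - 2 = 2*5 - 2 = 10 - 2 = 8)
k = 2*sqrt(2) (k = sqrt(0 + 8) = sqrt(8) = 2*sqrt(2) ≈ 2.8284)
j(2 - 1*4)*k = (2 - 1*4)*(2*sqrt(2)) = (2 - 4)*(2*sqrt(2)) = -4*sqrt(2)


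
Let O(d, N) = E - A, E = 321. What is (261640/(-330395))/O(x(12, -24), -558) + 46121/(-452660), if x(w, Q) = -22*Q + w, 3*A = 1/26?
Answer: -462432373267/4431300132220 ≈ -0.10436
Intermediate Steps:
A = 1/78 (A = (⅓)/26 = (⅓)*(1/26) = 1/78 ≈ 0.012821)
x(w, Q) = w - 22*Q
O(d, N) = 25037/78 (O(d, N) = 321 - 1*1/78 = 321 - 1/78 = 25037/78)
(261640/(-330395))/O(x(12, -24), -558) + 46121/(-452660) = (261640/(-330395))/(25037/78) + 46121/(-452660) = (261640*(-1/330395))*(78/25037) + 46121*(-1/452660) = -52328/66079*78/25037 - 46121/452660 = -313968/127263071 - 46121/452660 = -462432373267/4431300132220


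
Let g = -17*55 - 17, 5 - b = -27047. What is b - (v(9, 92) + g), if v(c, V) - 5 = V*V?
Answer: 19535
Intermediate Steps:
b = 27052 (b = 5 - 1*(-27047) = 5 + 27047 = 27052)
g = -952 (g = -935 - 17 = -952)
v(c, V) = 5 + V² (v(c, V) = 5 + V*V = 5 + V²)
b - (v(9, 92) + g) = 27052 - ((5 + 92²) - 952) = 27052 - ((5 + 8464) - 952) = 27052 - (8469 - 952) = 27052 - 1*7517 = 27052 - 7517 = 19535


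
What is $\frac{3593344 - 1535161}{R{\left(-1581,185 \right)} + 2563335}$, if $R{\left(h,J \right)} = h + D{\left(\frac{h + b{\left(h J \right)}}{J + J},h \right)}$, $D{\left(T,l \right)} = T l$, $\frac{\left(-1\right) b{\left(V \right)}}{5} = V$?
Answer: $- \frac{126921285}{226957564} \approx -0.55923$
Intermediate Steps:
$b{\left(V \right)} = - 5 V$
$R{\left(h,J \right)} = h + \frac{h \left(h - 5 J h\right)}{2 J}$ ($R{\left(h,J \right)} = h + \frac{h - 5 h J}{J + J} h = h + \frac{h - 5 J h}{2 J} h = h + \frac{h \left(h - 5 J h\right)}{2 J}$)
$\frac{3593344 - 1535161}{R{\left(-1581,185 \right)} + 2563335} = \frac{3593344 - 1535161}{\frac{1}{2} \left(-1581\right) \frac{1}{185} \left(2 \cdot 185 - - 1581 \left(-1 + 5 \cdot 185\right)\right) + 2563335} = \frac{2058183}{\frac{1}{2} \left(-1581\right) \frac{1}{185} \left(370 - - 1581 \left(-1 + 925\right)\right) + 2563335} = \frac{2058183}{\frac{1}{2} \left(-1581\right) \frac{1}{185} \left(370 - \left(-1581\right) 924\right) + 2563335} = \frac{2058183}{\frac{1}{2} \left(-1581\right) \frac{1}{185} \left(370 + 1460844\right) + 2563335} = \frac{2058183}{\frac{1}{2} \left(-1581\right) \frac{1}{185} \cdot 1461214 + 2563335} = \frac{2058183}{- \frac{1155089667}{185} + 2563335} = \frac{2058183}{- \frac{680872692}{185}} = 2058183 \left(- \frac{185}{680872692}\right) = - \frac{126921285}{226957564}$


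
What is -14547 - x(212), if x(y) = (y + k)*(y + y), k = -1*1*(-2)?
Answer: -105283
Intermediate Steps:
k = 2 (k = -1*(-2) = 2)
x(y) = 2*y*(2 + y) (x(y) = (y + 2)*(y + y) = (2 + y)*(2*y) = 2*y*(2 + y))
-14547 - x(212) = -14547 - 2*212*(2 + 212) = -14547 - 2*212*214 = -14547 - 1*90736 = -14547 - 90736 = -105283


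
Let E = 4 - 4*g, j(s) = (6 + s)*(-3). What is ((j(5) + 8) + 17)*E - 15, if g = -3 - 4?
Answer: -271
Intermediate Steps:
j(s) = -18 - 3*s
g = -7
E = 32 (E = 4 - 4*(-7) = 4 + 28 = 32)
((j(5) + 8) + 17)*E - 15 = (((-18 - 3*5) + 8) + 17)*32 - 15 = (((-18 - 15) + 8) + 17)*32 - 15 = ((-33 + 8) + 17)*32 - 15 = (-25 + 17)*32 - 15 = -8*32 - 15 = -256 - 15 = -271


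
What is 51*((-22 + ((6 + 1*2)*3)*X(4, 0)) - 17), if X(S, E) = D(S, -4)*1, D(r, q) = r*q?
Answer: -21573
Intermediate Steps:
D(r, q) = q*r
X(S, E) = -4*S (X(S, E) = -4*S*1 = -4*S)
51*((-22 + ((6 + 1*2)*3)*X(4, 0)) - 17) = 51*((-22 + ((6 + 1*2)*3)*(-4*4)) - 17) = 51*((-22 + ((6 + 2)*3)*(-16)) - 17) = 51*((-22 + (8*3)*(-16)) - 17) = 51*((-22 + 24*(-16)) - 17) = 51*((-22 - 384) - 17) = 51*(-406 - 17) = 51*(-423) = -21573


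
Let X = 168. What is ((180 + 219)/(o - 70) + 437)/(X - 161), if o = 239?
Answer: 74252/1183 ≈ 62.766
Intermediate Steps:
((180 + 219)/(o - 70) + 437)/(X - 161) = ((180 + 219)/(239 - 70) + 437)/(168 - 161) = (399/169 + 437)/7 = (399*(1/169) + 437)*(1/7) = (399/169 + 437)*(1/7) = (74252/169)*(1/7) = 74252/1183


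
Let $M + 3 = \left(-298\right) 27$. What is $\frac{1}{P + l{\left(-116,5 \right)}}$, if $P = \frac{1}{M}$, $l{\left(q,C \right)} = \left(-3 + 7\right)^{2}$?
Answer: $\frac{8049}{128783} \approx 0.0625$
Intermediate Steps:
$l{\left(q,C \right)} = 16$ ($l{\left(q,C \right)} = 4^{2} = 16$)
$M = -8049$ ($M = -3 - 8046 = -8049$)
$P = - \frac{1}{8049}$ ($P = \frac{1}{-8049} = - \frac{1}{8049} \approx -0.00012424$)
$\frac{1}{P + l{\left(-116,5 \right)}} = \frac{1}{- \frac{1}{8049} + 16} = \frac{1}{\frac{128783}{8049}} = \frac{8049}{128783}$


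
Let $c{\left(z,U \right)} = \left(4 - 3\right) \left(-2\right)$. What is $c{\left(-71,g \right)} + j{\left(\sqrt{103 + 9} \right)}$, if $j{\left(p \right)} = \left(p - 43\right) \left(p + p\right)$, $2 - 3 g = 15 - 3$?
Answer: $222 - 344 \sqrt{7} \approx -688.14$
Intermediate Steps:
$g = - \frac{10}{3}$ ($g = \frac{2}{3} - \frac{15 - 3}{3} = \frac{2}{3} - 4 = - \frac{10}{3} \approx -3.3333$)
$c{\left(z,U \right)} = -2$ ($c{\left(z,U \right)} = 1 \left(-2\right) = -2$)
$j{\left(p \right)} = 2 p \left(-43 + p\right)$ ($j{\left(p \right)} = \left(-43 + p\right) 2 p = 2 p \left(-43 + p\right)$)
$c{\left(-71,g \right)} + j{\left(\sqrt{103 + 9} \right)} = -2 + 2 \sqrt{103 + 9} \left(-43 + \sqrt{103 + 9}\right) = -2 + 2 \sqrt{112} \left(-43 + \sqrt{112}\right) = -2 + 2 \cdot 4 \sqrt{7} \left(-43 + 4 \sqrt{7}\right) = -2 + 8 \sqrt{7} \left(-43 + 4 \sqrt{7}\right)$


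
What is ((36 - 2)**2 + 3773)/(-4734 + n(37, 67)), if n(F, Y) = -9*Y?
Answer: -1643/1779 ≈ -0.92355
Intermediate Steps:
((36 - 2)**2 + 3773)/(-4734 + n(37, 67)) = ((36 - 2)**2 + 3773)/(-4734 - 9*67) = (34**2 + 3773)/(-4734 - 603) = (1156 + 3773)/(-5337) = 4929*(-1/5337) = -1643/1779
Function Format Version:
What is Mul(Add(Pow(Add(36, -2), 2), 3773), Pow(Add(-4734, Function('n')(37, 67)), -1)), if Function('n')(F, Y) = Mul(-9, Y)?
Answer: Rational(-1643, 1779) ≈ -0.92355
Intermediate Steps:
Mul(Add(Pow(Add(36, -2), 2), 3773), Pow(Add(-4734, Function('n')(37, 67)), -1)) = Mul(Add(Pow(Add(36, -2), 2), 3773), Pow(Add(-4734, Mul(-9, 67)), -1)) = Mul(Add(Pow(34, 2), 3773), Pow(Add(-4734, -603), -1)) = Mul(Add(1156, 3773), Pow(-5337, -1)) = Mul(4929, Rational(-1, 5337)) = Rational(-1643, 1779)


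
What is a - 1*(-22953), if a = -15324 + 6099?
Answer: 13728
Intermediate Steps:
a = -9225
a - 1*(-22953) = -9225 - 1*(-22953) = -9225 + 22953 = 13728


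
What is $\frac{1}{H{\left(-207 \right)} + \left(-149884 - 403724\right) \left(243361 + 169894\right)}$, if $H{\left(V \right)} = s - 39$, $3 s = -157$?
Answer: $- \frac{3}{686343822394} \approx -4.371 \cdot 10^{-12}$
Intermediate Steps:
$s = - \frac{157}{3}$ ($s = \frac{1}{3} \left(-157\right) = - \frac{157}{3} \approx -52.333$)
$H{\left(V \right)} = - \frac{274}{3}$ ($H{\left(V \right)} = - \frac{157}{3} - 39 = - \frac{274}{3}$)
$\frac{1}{H{\left(-207 \right)} + \left(-149884 - 403724\right) \left(243361 + 169894\right)} = \frac{1}{- \frac{274}{3} + \left(-149884 - 403724\right) \left(243361 + 169894\right)} = \frac{1}{- \frac{274}{3} - 228781274040} = \frac{1}{- \frac{686343822394}{3}} = - \frac{3}{686343822394}$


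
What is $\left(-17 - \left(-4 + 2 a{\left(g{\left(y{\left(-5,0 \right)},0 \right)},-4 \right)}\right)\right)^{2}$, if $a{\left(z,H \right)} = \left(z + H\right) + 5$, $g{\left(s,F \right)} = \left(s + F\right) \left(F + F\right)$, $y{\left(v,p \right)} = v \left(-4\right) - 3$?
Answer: $225$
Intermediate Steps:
$y{\left(v,p \right)} = -3 - 4 v$ ($y{\left(v,p \right)} = - 4 v - 3 = -3 - 4 v$)
$g{\left(s,F \right)} = 2 F \left(F + s\right)$ ($g{\left(s,F \right)} = \left(F + s\right) 2 F = 2 F \left(F + s\right)$)
$a{\left(z,H \right)} = 5 + H + z$ ($a{\left(z,H \right)} = \left(H + z\right) + 5 = 5 + H + z$)
$\left(-17 - \left(-4 + 2 a{\left(g{\left(y{\left(-5,0 \right)},0 \right)},-4 \right)}\right)\right)^{2} = \left(-17 + \left(- 2 \left(5 - 4 + 2 \cdot 0 \left(0 - -17\right)\right) + 4\right)\right)^{2} = \left(-17 + \left(- 2 \left(5 - 4 + 2 \cdot 0 \left(0 + \left(-3 + 20\right)\right)\right) + 4\right)\right)^{2} = \left(-17 + \left(- 2 \left(5 - 4 + 2 \cdot 0 \left(0 + 17\right)\right) + 4\right)\right)^{2} = \left(-17 + \left(- 2 \left(5 - 4 + 2 \cdot 0 \cdot 17\right) + 4\right)\right)^{2} = \left(-17 + \left(- 2 \left(5 - 4 + 0\right) + 4\right)\right)^{2} = \left(-17 + \left(\left(-2\right) 1 + 4\right)\right)^{2} = \left(-17 + \left(-2 + 4\right)\right)^{2} = \left(-17 + 2\right)^{2} = \left(-15\right)^{2} = 225$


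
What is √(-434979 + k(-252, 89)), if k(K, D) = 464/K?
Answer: I*√191826551/21 ≈ 659.53*I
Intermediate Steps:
√(-434979 + k(-252, 89)) = √(-434979 + 464/(-252)) = √(-434979 + 464*(-1/252)) = √(-434979 - 116/63) = √(-27403793/63) = I*√191826551/21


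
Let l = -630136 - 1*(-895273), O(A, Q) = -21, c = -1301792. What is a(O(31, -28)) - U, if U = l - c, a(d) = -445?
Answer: -1567374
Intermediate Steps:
l = 265137 (l = -630136 + 895273 = 265137)
U = 1566929 (U = 265137 - 1*(-1301792) = 265137 + 1301792 = 1566929)
a(O(31, -28)) - U = -445 - 1*1566929 = -445 - 1566929 = -1567374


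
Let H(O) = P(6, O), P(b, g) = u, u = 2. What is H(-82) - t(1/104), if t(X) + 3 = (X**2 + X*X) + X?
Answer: 26987/5408 ≈ 4.9902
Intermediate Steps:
P(b, g) = 2
H(O) = 2
t(X) = -3 + X + 2*X**2 (t(X) = -3 + ((X**2 + X*X) + X) = -3 + ((X**2 + X**2) + X) = -3 + (2*X**2 + X) = -3 + (X + 2*X**2) = -3 + X + 2*X**2)
H(-82) - t(1/104) = 2 - (-3 + 1/104 + 2*(1/104)**2) = 2 - (-3 + 1/104 + 2*(1/10816)) = 2 - (-3 + 1/104 + 1/5408) = 2 - 1*(-16171/5408) = 2 + 16171/5408 = 26987/5408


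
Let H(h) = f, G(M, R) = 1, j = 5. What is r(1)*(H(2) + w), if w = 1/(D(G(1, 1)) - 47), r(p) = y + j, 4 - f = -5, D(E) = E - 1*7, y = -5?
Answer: 0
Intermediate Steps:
D(E) = -7 + E (D(E) = E - 7 = -7 + E)
f = 9 (f = 4 - 1*(-5) = 4 + 5 = 9)
H(h) = 9
r(p) = 0 (r(p) = -5 + 5 = 0)
w = -1/53 (w = 1/((-7 + 1) - 47) = 1/(-6 - 47) = 1/(-53) = -1/53 ≈ -0.018868)
r(1)*(H(2) + w) = 0*(9 - 1/53) = 0*(476/53) = 0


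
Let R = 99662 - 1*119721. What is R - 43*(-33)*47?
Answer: 46634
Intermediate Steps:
R = -20059 (R = 99662 - 119721 = -20059)
R - 43*(-33)*47 = -20059 - 43*(-33)*47 = -20059 + 1419*47 = -20059 + 66693 = 46634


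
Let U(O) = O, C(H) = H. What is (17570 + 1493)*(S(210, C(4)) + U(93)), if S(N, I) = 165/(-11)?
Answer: 1486914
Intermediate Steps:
S(N, I) = -15 (S(N, I) = 165*(-1/11) = -15)
(17570 + 1493)*(S(210, C(4)) + U(93)) = (17570 + 1493)*(-15 + 93) = 19063*78 = 1486914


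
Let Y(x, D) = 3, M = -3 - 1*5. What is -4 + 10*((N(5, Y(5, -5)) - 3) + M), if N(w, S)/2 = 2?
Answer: -74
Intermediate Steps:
M = -8 (M = -3 - 5 = -8)
N(w, S) = 4 (N(w, S) = 2*2 = 4)
-4 + 10*((N(5, Y(5, -5)) - 3) + M) = -4 + 10*((4 - 3) - 8) = -4 + 10*(1 - 8) = -4 + 10*(-7) = -4 - 70 = -74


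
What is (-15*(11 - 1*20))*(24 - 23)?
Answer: 135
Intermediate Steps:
(-15*(11 - 1*20))*(24 - 23) = -15*(11 - 20)*1 = -15*(-9)*1 = 135*1 = 135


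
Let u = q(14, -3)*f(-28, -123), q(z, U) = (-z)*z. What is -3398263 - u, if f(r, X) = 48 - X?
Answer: -3364747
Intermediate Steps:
q(z, U) = -z²
u = -33516 (u = (-1*14²)*(48 - 1*(-123)) = (-1*196)*(48 + 123) = -196*171 = -33516)
-3398263 - u = -3398263 - 1*(-33516) = -3398263 + 33516 = -3364747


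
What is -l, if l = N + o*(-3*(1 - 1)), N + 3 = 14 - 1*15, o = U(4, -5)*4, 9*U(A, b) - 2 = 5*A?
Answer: 4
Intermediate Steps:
U(A, b) = 2/9 + 5*A/9 (U(A, b) = 2/9 + (5*A)/9 = 2/9 + 5*A/9)
o = 88/9 (o = (2/9 + (5/9)*4)*4 = (2/9 + 20/9)*4 = (22/9)*4 = 88/9 ≈ 9.7778)
N = -4 (N = -3 + (14 - 1*15) = -3 + (14 - 15) = -3 - 1 = -4)
l = -4 (l = -4 + 88*(-3*(1 - 1))/9 = -4 + 88*(-3*0)/9 = -4 + (88/9)*0 = -4 + 0 = -4)
-l = -1*(-4) = 4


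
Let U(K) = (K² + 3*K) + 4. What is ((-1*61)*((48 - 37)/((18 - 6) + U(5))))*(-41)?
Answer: 27511/56 ≈ 491.27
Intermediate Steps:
U(K) = 4 + K² + 3*K
((-1*61)*((48 - 37)/((18 - 6) + U(5))))*(-41) = ((-1*61)*((48 - 37)/((18 - 6) + (4 + 5² + 3*5))))*(-41) = -671/(12 + (4 + 25 + 15))*(-41) = -671/(12 + 44)*(-41) = -671/56*(-41) = 27511/56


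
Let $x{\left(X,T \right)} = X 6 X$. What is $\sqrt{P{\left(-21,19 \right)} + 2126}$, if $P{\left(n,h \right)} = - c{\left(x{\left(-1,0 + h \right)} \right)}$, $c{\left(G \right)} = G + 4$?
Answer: $46$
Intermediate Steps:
$x{\left(X,T \right)} = 6 X^{2}$ ($x{\left(X,T \right)} = 6 X X = 6 X^{2}$)
$c{\left(G \right)} = 4 + G$
$P{\left(n,h \right)} = -10$ ($P{\left(n,h \right)} = - (4 + 6 \left(-1\right)^{2}) = - (4 + 6 \cdot 1) = - (4 + 6) = \left(-1\right) 10 = -10$)
$\sqrt{P{\left(-21,19 \right)} + 2126} = \sqrt{-10 + 2126} = \sqrt{2116} = 46$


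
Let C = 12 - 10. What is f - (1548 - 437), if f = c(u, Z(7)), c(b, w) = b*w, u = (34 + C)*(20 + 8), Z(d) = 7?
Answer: 5945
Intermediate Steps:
C = 2
u = 1008 (u = (34 + 2)*(20 + 8) = 36*28 = 1008)
f = 7056 (f = 1008*7 = 7056)
f - (1548 - 437) = 7056 - (1548 - 437) = 7056 - 1*1111 = 7056 - 1111 = 5945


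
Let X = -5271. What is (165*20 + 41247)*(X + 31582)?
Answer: 1172076117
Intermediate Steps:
(165*20 + 41247)*(X + 31582) = (165*20 + 41247)*(-5271 + 31582) = (3300 + 41247)*26311 = 44547*26311 = 1172076117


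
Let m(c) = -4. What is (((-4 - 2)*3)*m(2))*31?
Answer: 2232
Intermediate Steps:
(((-4 - 2)*3)*m(2))*31 = (((-4 - 2)*3)*(-4))*31 = (-6*3*(-4))*31 = -18*(-4)*31 = 72*31 = 2232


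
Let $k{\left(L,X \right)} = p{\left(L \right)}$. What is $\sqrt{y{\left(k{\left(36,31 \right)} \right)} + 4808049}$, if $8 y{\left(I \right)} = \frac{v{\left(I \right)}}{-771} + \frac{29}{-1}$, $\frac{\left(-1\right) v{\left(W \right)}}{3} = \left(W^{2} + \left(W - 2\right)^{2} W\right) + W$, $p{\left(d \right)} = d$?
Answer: $\frac{\sqrt{5081087498846}}{1028} \approx 2192.7$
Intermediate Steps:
$v{\left(W \right)} = - 3 W - 3 W^{2} - 3 W \left(-2 + W\right)^{2}$ ($v{\left(W \right)} = - 3 \left(\left(W^{2} + \left(W - 2\right)^{2} W\right) + W\right) = - 3 \left(\left(W^{2} + \left(-2 + W\right)^{2} W\right) + W\right) = - 3 \left(\left(W^{2} + W \left(-2 + W\right)^{2}\right) + W\right) = - 3 \left(W + W^{2} + W \left(-2 + W\right)^{2}\right) = - 3 W - 3 W^{2} - 3 W \left(-2 + W\right)^{2}$)
$k{\left(L,X \right)} = L$
$y{\left(I \right)} = - \frac{29}{8} - \frac{I \left(-5 - I^{2} + 3 I\right)}{2056}$ ($y{\left(I \right)} = \frac{\frac{3 I \left(-5 - I^{2} + 3 I\right)}{-771} + \frac{29}{-1}}{8} = \frac{3 I \left(-5 - I^{2} + 3 I\right) \left(- \frac{1}{771}\right) + 29 \left(-1\right)}{8} = \frac{- \frac{I \left(-5 - I^{2} + 3 I\right)}{257} - 29}{8} = \frac{-29 - \frac{I \left(-5 - I^{2} + 3 I\right)}{257}}{8} = - \frac{29}{8} - \frac{I \left(-5 - I^{2} + 3 I\right)}{2056}$)
$\sqrt{y{\left(k{\left(36,31 \right)} \right)} + 4808049} = \sqrt{\left(- \frac{29}{8} + \frac{1}{2056} \cdot 36 \left(5 + 36^{2} - 108\right)\right) + 4808049} = \sqrt{\left(- \frac{29}{8} + \frac{1}{2056} \cdot 36 \left(5 + 1296 - 108\right)\right) + 4808049} = \sqrt{\left(- \frac{29}{8} + \frac{1}{2056} \cdot 36 \cdot 1193\right) + 4808049} = \sqrt{\left(- \frac{29}{8} + \frac{10737}{514}\right) + 4808049} = \sqrt{\frac{35495}{2056} + 4808049} = \sqrt{\frac{9885384239}{2056}} = \frac{\sqrt{5081087498846}}{1028}$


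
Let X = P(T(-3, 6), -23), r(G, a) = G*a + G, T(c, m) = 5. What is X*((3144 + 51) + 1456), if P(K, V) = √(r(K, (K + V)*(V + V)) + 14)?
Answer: 4651*√4159 ≈ 2.9994e+5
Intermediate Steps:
r(G, a) = G + G*a
P(K, V) = √(14 + K*(1 + 2*V*(K + V))) (P(K, V) = √(K*(1 + (K + V)*(V + V)) + 14) = √(K*(1 + (K + V)*(2*V)) + 14) = √(K*(1 + 2*V*(K + V)) + 14) = √(14 + K*(1 + 2*V*(K + V))))
X = √4159 (X = √(14 + 5*(1 + 2*(-23)*(5 - 23))) = √(14 + 5*(1 + 2*(-23)*(-18))) = √(14 + 5*(1 + 828)) = √(14 + 5*829) = √(14 + 4145) = √4159 ≈ 64.490)
X*((3144 + 51) + 1456) = √4159*((3144 + 51) + 1456) = √4159*(3195 + 1456) = √4159*4651 = 4651*√4159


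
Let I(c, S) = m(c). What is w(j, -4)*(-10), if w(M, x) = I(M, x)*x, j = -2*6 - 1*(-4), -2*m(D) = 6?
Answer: -120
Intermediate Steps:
m(D) = -3 (m(D) = -1/2*6 = -3)
I(c, S) = -3
j = -8 (j = -12 + 4 = -8)
w(M, x) = -3*x
w(j, -4)*(-10) = -3*(-4)*(-10) = 12*(-10) = -120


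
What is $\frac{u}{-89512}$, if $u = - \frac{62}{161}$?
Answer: $\frac{31}{7205716} \approx 4.3021 \cdot 10^{-6}$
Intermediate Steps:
$u = - \frac{62}{161}$ ($u = \left(-62\right) \frac{1}{161} = - \frac{62}{161} \approx -0.38509$)
$\frac{u}{-89512} = - \frac{62}{161 \left(-89512\right)} = \left(- \frac{62}{161}\right) \left(- \frac{1}{89512}\right) = \frac{31}{7205716}$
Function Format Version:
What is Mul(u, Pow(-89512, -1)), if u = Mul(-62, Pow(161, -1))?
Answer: Rational(31, 7205716) ≈ 4.3021e-6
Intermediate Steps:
u = Rational(-62, 161) (u = Mul(-62, Rational(1, 161)) = Rational(-62, 161) ≈ -0.38509)
Mul(u, Pow(-89512, -1)) = Mul(Rational(-62, 161), Pow(-89512, -1)) = Mul(Rational(-62, 161), Rational(-1, 89512)) = Rational(31, 7205716)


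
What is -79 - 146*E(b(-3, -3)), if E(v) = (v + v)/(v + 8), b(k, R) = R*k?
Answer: -3971/17 ≈ -233.59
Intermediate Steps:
E(v) = 2*v/(8 + v) (E(v) = (2*v)/(8 + v) = 2*v/(8 + v))
-79 - 146*E(b(-3, -3)) = -79 - 292*(-3*(-3))/(8 - 3*(-3)) = -79 - 292*9/(8 + 9) = -79 - 292*9/17 = -79 - 146*18/17 = -79 - 2628/17 = -3971/17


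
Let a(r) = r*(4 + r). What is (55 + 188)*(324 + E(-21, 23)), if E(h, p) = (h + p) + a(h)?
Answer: 165969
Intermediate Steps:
E(h, p) = h + p + h*(4 + h) (E(h, p) = (h + p) + h*(4 + h) = h + p + h*(4 + h))
(55 + 188)*(324 + E(-21, 23)) = (55 + 188)*(324 + (-21 + 23 - 21*(4 - 21))) = 243*(324 + (-21 + 23 - 21*(-17))) = 243*(324 + (-21 + 23 + 357)) = 243*(324 + 359) = 243*683 = 165969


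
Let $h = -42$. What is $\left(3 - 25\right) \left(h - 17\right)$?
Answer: $1298$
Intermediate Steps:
$\left(3 - 25\right) \left(h - 17\right) = \left(3 - 25\right) \left(-42 - 17\right) = \left(3 - 25\right) \left(-59\right) = \left(-22\right) \left(-59\right) = 1298$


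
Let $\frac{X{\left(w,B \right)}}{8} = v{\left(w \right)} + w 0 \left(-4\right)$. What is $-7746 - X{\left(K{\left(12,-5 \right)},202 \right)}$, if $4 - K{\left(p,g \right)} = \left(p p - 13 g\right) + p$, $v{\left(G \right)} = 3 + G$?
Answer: $-6034$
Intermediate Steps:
$K{\left(p,g \right)} = 4 - p - p^{2} + 13 g$ ($K{\left(p,g \right)} = 4 - \left(\left(p p - 13 g\right) + p\right) = 4 - \left(\left(p^{2} - 13 g\right) + p\right) = 4 - \left(p + p^{2} - 13 g\right) = 4 - p - p^{2} + 13 g$)
$X{\left(w,B \right)} = 24 + 8 w$ ($X{\left(w,B \right)} = 8 \left(\left(3 + w\right) + w 0 \left(-4\right)\right) = 8 \left(\left(3 + w\right) + 0 \left(-4\right)\right) = 8 \left(\left(3 + w\right) + 0\right) = 8 \left(3 + w\right) = 24 + 8 w$)
$-7746 - X{\left(K{\left(12,-5 \right)},202 \right)} = -7746 - \left(24 + 8 \left(4 - 12 - 12^{2} + 13 \left(-5\right)\right)\right) = -7746 - \left(24 + 8 \left(4 - 12 - 144 - 65\right)\right) = -7746 - \left(24 + 8 \left(-217\right)\right) = -7746 - \left(24 - 1736\right) = -7746 - -1712 = -7746 + 1712 = -6034$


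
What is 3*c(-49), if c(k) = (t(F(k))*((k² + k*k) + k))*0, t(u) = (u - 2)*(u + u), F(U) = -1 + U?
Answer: 0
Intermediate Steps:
t(u) = 2*u*(-2 + u) (t(u) = (-2 + u)*(2*u) = 2*u*(-2 + u))
c(k) = 0 (c(k) = ((2*(-1 + k)*(-2 + (-1 + k)))*((k² + k*k) + k))*0 = ((2*(-1 + k)*(-3 + k))*((k² + k²) + k))*0 = ((2*(-1 + k)*(-3 + k))*(2*k² + k))*0 = ((2*(-1 + k)*(-3 + k))*(k + 2*k²))*0 = (2*(-1 + k)*(-3 + k)*(k + 2*k²))*0 = 0)
3*c(-49) = 3*0 = 0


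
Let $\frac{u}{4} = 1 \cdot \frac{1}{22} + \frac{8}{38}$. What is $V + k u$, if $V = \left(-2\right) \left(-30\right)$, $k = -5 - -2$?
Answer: $\frac{11898}{209} \approx 56.928$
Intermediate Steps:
$u = \frac{214}{209}$ ($u = 4 \left(1 \cdot \frac{1}{22} + \frac{8}{38}\right) = 4 \left(1 \cdot \frac{1}{22} + 8 \cdot \frac{1}{38}\right) = 4 \left(\frac{1}{22} + \frac{4}{19}\right) = 4 \cdot \frac{107}{418} = \frac{214}{209} \approx 1.0239$)
$k = -3$ ($k = -5 + 2 = -3$)
$V = 60$
$V + k u = 60 - \frac{642}{209} = \frac{11898}{209}$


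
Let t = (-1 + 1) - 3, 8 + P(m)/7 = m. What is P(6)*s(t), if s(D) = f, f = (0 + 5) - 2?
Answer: -42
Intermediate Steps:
P(m) = -56 + 7*m
f = 3 (f = 5 - 2 = 3)
t = -3 (t = 0 - 3 = -3)
s(D) = 3
P(6)*s(t) = (-56 + 7*6)*3 = (-56 + 42)*3 = -14*3 = -42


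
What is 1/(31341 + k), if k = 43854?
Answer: 1/75195 ≈ 1.3299e-5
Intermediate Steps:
1/(31341 + k) = 1/(31341 + 43854) = 1/75195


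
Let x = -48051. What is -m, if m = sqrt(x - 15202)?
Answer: -I*sqrt(63253) ≈ -251.5*I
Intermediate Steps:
m = I*sqrt(63253) (m = sqrt(-48051 - 15202) = sqrt(-63253) = I*sqrt(63253) ≈ 251.5*I)
-m = -I*sqrt(63253)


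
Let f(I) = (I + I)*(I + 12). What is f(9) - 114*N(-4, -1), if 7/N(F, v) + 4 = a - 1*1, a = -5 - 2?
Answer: 889/2 ≈ 444.50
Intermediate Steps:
a = -7
f(I) = 2*I*(12 + I) (f(I) = (2*I)*(12 + I) = 2*I*(12 + I))
N(F, v) = -7/12 (N(F, v) = 7/(-4 + (-7 - 1*1)) = 7/(-4 + (-7 - 1)) = 7/(-4 - 8) = 7/(-12) = 7*(-1/12) = -7/12)
f(9) - 114*N(-4, -1) = 2*9*(12 + 9) - 114*(-7/12) = 2*9*21 + 133/2 = 378 + 133/2 = 889/2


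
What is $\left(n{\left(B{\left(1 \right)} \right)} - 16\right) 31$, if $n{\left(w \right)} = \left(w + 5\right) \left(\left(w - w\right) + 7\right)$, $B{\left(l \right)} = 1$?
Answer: $806$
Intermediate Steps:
$n{\left(w \right)} = 35 + 7 w$ ($n{\left(w \right)} = \left(5 + w\right) \left(0 + 7\right) = \left(5 + w\right) 7 = 35 + 7 w$)
$\left(n{\left(B{\left(1 \right)} \right)} - 16\right) 31 = \left(\left(35 + 7 \cdot 1\right) - 16\right) 31 = \left(\left(35 + 7\right) - 16\right) 31 = \left(42 - 16\right) 31 = 26 \cdot 31 = 806$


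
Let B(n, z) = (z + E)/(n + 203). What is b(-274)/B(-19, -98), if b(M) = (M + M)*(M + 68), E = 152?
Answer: 10385696/27 ≈ 3.8466e+5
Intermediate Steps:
b(M) = 2*M*(68 + M) (b(M) = (2*M)*(68 + M) = 2*M*(68 + M))
B(n, z) = (152 + z)/(203 + n) (B(n, z) = (z + 152)/(n + 203) = (152 + z)/(203 + n))
b(-274)/B(-19, -98) = (2*(-274)*(68 - 274))/(((152 - 98)/(203 - 19))) = (2*(-274)*(-206))/((54/184)) = 112888/(((1/184)*54)) = 112888/(27/92) = 112888*(92/27) = 10385696/27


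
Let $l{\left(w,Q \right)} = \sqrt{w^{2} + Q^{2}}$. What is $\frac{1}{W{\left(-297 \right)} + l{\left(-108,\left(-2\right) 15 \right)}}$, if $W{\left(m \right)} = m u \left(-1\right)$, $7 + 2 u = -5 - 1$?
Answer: $- \frac{858}{1650785} - \frac{8 \sqrt{349}}{4952355} \approx -0.00054993$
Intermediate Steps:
$u = - \frac{13}{2}$ ($u = - \frac{7}{2} + \frac{-5 - 1}{2} = - \frac{7}{2} + \frac{1}{2} \left(-6\right) = - \frac{7}{2} - 3 = - \frac{13}{2} \approx -6.5$)
$l{\left(w,Q \right)} = \sqrt{Q^{2} + w^{2}}$
$W{\left(m \right)} = \frac{13 m}{2}$ ($W{\left(m \right)} = m \left(- \frac{13}{2}\right) \left(-1\right) = - \frac{13 m}{2} \left(-1\right) = \frac{13 m}{2}$)
$\frac{1}{W{\left(-297 \right)} + l{\left(-108,\left(-2\right) 15 \right)}} = \frac{1}{\frac{13}{2} \left(-297\right) + \sqrt{\left(\left(-2\right) 15\right)^{2} + \left(-108\right)^{2}}} = \frac{1}{- \frac{3861}{2} + \sqrt{\left(-30\right)^{2} + 11664}} = \frac{1}{- \frac{3861}{2} + \sqrt{900 + 11664}} = \frac{1}{- \frac{3861}{2} + \sqrt{12564}} = \frac{1}{- \frac{3861}{2} + 6 \sqrt{349}}$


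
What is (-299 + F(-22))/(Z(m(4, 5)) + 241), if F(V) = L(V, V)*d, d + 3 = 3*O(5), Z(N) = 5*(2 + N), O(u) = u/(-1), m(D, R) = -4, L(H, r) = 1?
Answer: -317/231 ≈ -1.3723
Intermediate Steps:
O(u) = -u (O(u) = u*(-1) = -u)
Z(N) = 10 + 5*N
d = -18 (d = -3 + 3*(-1*5) = -3 + 3*(-5) = -3 - 15 = -18)
F(V) = -18 (F(V) = 1*(-18) = -18)
(-299 + F(-22))/(Z(m(4, 5)) + 241) = (-299 - 18)/((10 + 5*(-4)) + 241) = -317/((10 - 20) + 241) = -317/(-10 + 241) = -317/231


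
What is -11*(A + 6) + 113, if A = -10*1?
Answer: 157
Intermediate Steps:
A = -10
-11*(A + 6) + 113 = -11*(-10 + 6) + 113 = -11*(-4) + 113 = 44 + 113 = 157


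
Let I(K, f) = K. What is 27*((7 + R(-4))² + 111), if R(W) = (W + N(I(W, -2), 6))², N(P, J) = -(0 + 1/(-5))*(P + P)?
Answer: 26704512/625 ≈ 42727.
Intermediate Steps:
N(P, J) = 2*P/5 (N(P, J) = -(0 - ⅕)*2*P = -(-1)*2*P/5 = -(-2)*P/5 = 2*P/5)
R(W) = 49*W²/25 (R(W) = (W + 2*W/5)² = (7*W/5)² = 49*W²/25)
27*((7 + R(-4))² + 111) = 27*((7 + (49/25)*(-4)²)² + 111) = 27*((7 + (49/25)*16)² + 111) = 27*((7 + 784/25)² + 111) = 27*((959/25)² + 111) = 27*(919681/625 + 111) = 27*(989056/625) = 26704512/625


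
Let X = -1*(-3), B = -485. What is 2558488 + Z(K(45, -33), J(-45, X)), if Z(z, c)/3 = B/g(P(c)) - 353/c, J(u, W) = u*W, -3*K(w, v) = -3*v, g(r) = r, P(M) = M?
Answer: 115132798/45 ≈ 2.5585e+6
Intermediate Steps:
X = 3
K(w, v) = v (K(w, v) = -(-1)*v = v)
J(u, W) = W*u
Z(z, c) = -2514/c (Z(z, c) = 3*(-485/c - 353/c) = 3*(-838/c) = -2514/c)
2558488 + Z(K(45, -33), J(-45, X)) = 2558488 - 2514/(3*(-45)) = 2558488 - 2514/(-135) = 2558488 - 2514*(-1/135) = 2558488 + 838/45 = 115132798/45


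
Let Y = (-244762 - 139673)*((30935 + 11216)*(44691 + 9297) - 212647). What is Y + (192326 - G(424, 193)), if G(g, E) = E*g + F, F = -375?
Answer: -874757062093466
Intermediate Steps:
Y = -874757062204335 (Y = -384435*(42151*53988 - 212647) = -384435*(2275648188 - 212647) = -384435*2275435541 = -874757062204335)
G(g, E) = -375 + E*g (G(g, E) = E*g - 375 = -375 + E*g)
Y + (192326 - G(424, 193)) = -874757062204335 + (192326 - (-375 + 193*424)) = -874757062204335 + (192326 - (-375 + 81832)) = -874757062204335 + (192326 - 1*81457) = -874757062204335 + (192326 - 81457) = -874757062204335 + 110869 = -874757062093466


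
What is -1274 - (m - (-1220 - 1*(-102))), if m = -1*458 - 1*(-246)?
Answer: -2180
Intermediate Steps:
m = -212 (m = -458 + 246 = -212)
-1274 - (m - (-1220 - 1*(-102))) = -1274 - (-212 - (-1220 - 1*(-102))) = -1274 - (-212 - (-1220 + 102)) = -1274 - (-212 - 1*(-1118)) = -1274 - (-212 + 1118) = -1274 - 1*906 = -1274 - 906 = -2180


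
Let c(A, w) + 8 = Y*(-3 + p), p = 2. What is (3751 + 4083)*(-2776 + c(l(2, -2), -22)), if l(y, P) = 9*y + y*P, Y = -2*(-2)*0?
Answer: -21809856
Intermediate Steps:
Y = 0 (Y = 4*0 = 0)
l(y, P) = 9*y + P*y
c(A, w) = -8 (c(A, w) = -8 + 0*(-3 + 2) = -8 + 0*(-1) = -8 + 0 = -8)
(3751 + 4083)*(-2776 + c(l(2, -2), -22)) = (3751 + 4083)*(-2776 - 8) = 7834*(-2784) = -21809856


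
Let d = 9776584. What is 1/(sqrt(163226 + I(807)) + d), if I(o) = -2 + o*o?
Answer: 9776584/95581593894583 - 3*sqrt(90497)/95581593894583 ≈ 1.0228e-7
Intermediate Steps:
I(o) = -2 + o**2
1/(sqrt(163226 + I(807)) + d) = 1/(sqrt(163226 + (-2 + 807**2)) + 9776584) = 1/(sqrt(163226 + (-2 + 651249)) + 9776584) = 1/(sqrt(163226 + 651247) + 9776584) = 1/(sqrt(814473) + 9776584) = 1/(3*sqrt(90497) + 9776584) = 1/(9776584 + 3*sqrt(90497))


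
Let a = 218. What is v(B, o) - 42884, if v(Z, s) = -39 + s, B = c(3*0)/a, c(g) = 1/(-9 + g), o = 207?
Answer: -42716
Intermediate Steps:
B = -1/1962 (B = 1/((-9 + 3*0)*218) = (1/218)/(-9 + 0) = (1/218)/(-9) = -1/9*1/218 = -1/1962 ≈ -0.00050968)
v(B, o) - 42884 = (-39 + 207) - 42884 = 168 - 42884 = -42716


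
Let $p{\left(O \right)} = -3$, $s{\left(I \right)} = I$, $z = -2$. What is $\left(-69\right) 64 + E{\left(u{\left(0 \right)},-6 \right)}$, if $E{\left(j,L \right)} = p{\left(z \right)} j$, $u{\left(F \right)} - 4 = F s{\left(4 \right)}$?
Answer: $-4428$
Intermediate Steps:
$u{\left(F \right)} = 4 + 4 F$ ($u{\left(F \right)} = 4 + F 4 = 4 + 4 F$)
$E{\left(j,L \right)} = - 3 j$
$\left(-69\right) 64 + E{\left(u{\left(0 \right)},-6 \right)} = \left(-69\right) 64 - 3 \left(4 + 4 \cdot 0\right) = -4416 - 3 \left(4 + 0\right) = -4416 - 12 = -4428$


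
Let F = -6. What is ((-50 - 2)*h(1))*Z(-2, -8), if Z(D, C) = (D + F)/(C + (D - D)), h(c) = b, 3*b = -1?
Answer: 52/3 ≈ 17.333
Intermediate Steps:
b = -⅓ (b = (⅓)*(-1) = -⅓ ≈ -0.33333)
h(c) = -⅓
Z(D, C) = (-6 + D)/C (Z(D, C) = (D - 6)/(C + (D - D)) = (-6 + D)/(C + 0) = (-6 + D)/C)
((-50 - 2)*h(1))*Z(-2, -8) = ((-50 - 2)*(-⅓))*((-6 - 2)/(-8)) = (-52*(-⅓))*(-⅛*(-8)) = (52/3)*1 = 52/3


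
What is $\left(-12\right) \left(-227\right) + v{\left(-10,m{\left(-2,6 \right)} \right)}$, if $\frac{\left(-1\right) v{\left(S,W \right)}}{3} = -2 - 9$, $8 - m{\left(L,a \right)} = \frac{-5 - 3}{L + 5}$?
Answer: $2757$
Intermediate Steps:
$m{\left(L,a \right)} = 8 + \frac{8}{5 + L}$ ($m{\left(L,a \right)} = 8 - \frac{-5 - 3}{L + 5} = 8 - - \frac{8}{5 + L} = 8 + \frac{8}{5 + L}$)
$v{\left(S,W \right)} = 33$ ($v{\left(S,W \right)} = - 3 \left(-2 - 9\right) = \left(-3\right) \left(-11\right) = 33$)
$\left(-12\right) \left(-227\right) + v{\left(-10,m{\left(-2,6 \right)} \right)} = \left(-12\right) \left(-227\right) + 33 = 2724 + 33 = 2757$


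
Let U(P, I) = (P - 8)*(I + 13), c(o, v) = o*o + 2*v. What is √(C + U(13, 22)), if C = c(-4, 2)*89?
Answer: √1955 ≈ 44.215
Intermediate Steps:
c(o, v) = o² + 2*v
U(P, I) = (-8 + P)*(13 + I)
C = 1780 (C = ((-4)² + 2*2)*89 = (16 + 4)*89 = 20*89 = 1780)
√(C + U(13, 22)) = √(1780 + (-104 - 8*22 + 13*13 + 22*13)) = √(1780 + (-104 - 176 + 169 + 286)) = √(1780 + 175) = √1955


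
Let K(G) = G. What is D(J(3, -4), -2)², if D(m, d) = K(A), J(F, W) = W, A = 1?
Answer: 1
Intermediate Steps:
D(m, d) = 1
D(J(3, -4), -2)² = 1² = 1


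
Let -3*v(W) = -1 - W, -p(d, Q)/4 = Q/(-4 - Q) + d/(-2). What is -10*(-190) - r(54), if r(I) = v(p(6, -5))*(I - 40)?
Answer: 1746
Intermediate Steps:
p(d, Q) = 2*d - 4*Q/(-4 - Q) (p(d, Q) = -4*(Q/(-4 - Q) + d/(-2)) = -4*(Q/(-4 - Q) + d*(-1/2)) = -4*(Q/(-4 - Q) - d/2) = -4*(-d/2 + Q/(-4 - Q)) = 2*d - 4*Q/(-4 - Q))
v(W) = 1/3 + W/3 (v(W) = -(-1 - W)/3 = 1/3 + W/3)
r(I) = -440 + 11*I (r(I) = (1/3 + (2*(2*(-5) + 4*6 - 5*6)/(4 - 5))/3)*(I - 40) = (1/3 + (2*(-10 + 24 - 30)/(-1))/3)*(-40 + I) = (1/3 + (2*(-1)*(-16))/3)*(-40 + I) = (1/3 + (1/3)*32)*(-40 + I) = (1/3 + 32/3)*(-40 + I) = 11*(-40 + I) = -440 + 11*I)
-10*(-190) - r(54) = -10*(-190) - (-440 + 11*54) = 1900 - (-440 + 594) = 1900 - 1*154 = 1900 - 154 = 1746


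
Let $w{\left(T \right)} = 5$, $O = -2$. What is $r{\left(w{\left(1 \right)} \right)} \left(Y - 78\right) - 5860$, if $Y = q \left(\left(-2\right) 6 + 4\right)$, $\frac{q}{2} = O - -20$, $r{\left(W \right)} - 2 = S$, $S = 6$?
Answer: $-8788$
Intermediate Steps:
$r{\left(W \right)} = 8$ ($r{\left(W \right)} = 2 + 6 = 8$)
$q = 36$ ($q = 2 \left(-2 - -20\right) = 2 \left(-2 + 20\right) = 2 \cdot 18 = 36$)
$Y = -288$ ($Y = 36 \left(\left(-2\right) 6 + 4\right) = 36 \left(-12 + 4\right) = 36 \left(-8\right) = -288$)
$r{\left(w{\left(1 \right)} \right)} \left(Y - 78\right) - 5860 = 8 \left(-288 - 78\right) - 5860 = 8 \left(-366\right) - 5860 = -2928 - 5860 = -8788$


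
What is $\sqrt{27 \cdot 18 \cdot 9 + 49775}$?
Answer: $\sqrt{54149} \approx 232.7$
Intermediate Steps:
$\sqrt{27 \cdot 18 \cdot 9 + 49775} = \sqrt{486 \cdot 9 + 49775} = \sqrt{4374 + 49775} = \sqrt{54149}$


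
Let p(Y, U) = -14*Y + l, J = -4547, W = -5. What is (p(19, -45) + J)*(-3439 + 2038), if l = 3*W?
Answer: 6764028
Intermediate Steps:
l = -15 (l = 3*(-5) = -15)
p(Y, U) = -15 - 14*Y (p(Y, U) = -14*Y - 15 = -15 - 14*Y)
(p(19, -45) + J)*(-3439 + 2038) = ((-15 - 14*19) - 4547)*(-3439 + 2038) = ((-15 - 266) - 4547)*(-1401) = (-281 - 4547)*(-1401) = -4828*(-1401) = 6764028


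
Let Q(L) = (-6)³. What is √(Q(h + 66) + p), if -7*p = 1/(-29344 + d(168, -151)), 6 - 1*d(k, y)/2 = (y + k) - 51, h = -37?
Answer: I*√566496479101/51212 ≈ 14.697*I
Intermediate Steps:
d(k, y) = 114 - 2*k - 2*y (d(k, y) = 12 - 2*((y + k) - 51) = 12 - 2*((k + y) - 51) = 12 - 2*(-51 + k + y) = 12 + (102 - 2*k - 2*y) = 114 - 2*k - 2*y)
Q(L) = -216
p = 1/204848 (p = -1/(7*(-29344 + (114 - 2*168 - 2*(-151)))) = -1/(7*(-29344 + (114 - 336 + 302))) = -1/(7*(-29344 + 80)) = -⅐/(-29264) = -⅐*(-1/29264) = 1/204848 ≈ 4.8817e-6)
√(Q(h + 66) + p) = √(-216 + 1/204848) = √(-44247167/204848) = I*√566496479101/51212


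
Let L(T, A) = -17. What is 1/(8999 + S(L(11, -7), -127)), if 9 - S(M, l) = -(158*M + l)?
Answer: 1/6195 ≈ 0.00016142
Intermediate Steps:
S(M, l) = 9 + l + 158*M (S(M, l) = 9 - (-1)*(158*M + l) = 9 - (-1)*(l + 158*M) = 9 - (-l - 158*M) = 9 + (l + 158*M) = 9 + l + 158*M)
1/(8999 + S(L(11, -7), -127)) = 1/(8999 + (9 - 127 + 158*(-17))) = 1/(8999 + (9 - 127 - 2686)) = 1/(8999 - 2804) = 1/6195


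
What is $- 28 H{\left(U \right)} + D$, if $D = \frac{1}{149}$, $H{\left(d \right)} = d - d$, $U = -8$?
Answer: $\frac{1}{149} \approx 0.0067114$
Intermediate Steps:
$H{\left(d \right)} = 0$
$D = \frac{1}{149} \approx 0.0067114$
$- 28 H{\left(U \right)} + D = \left(-28\right) 0 + \frac{1}{149} = 0 + \frac{1}{149} = \frac{1}{149}$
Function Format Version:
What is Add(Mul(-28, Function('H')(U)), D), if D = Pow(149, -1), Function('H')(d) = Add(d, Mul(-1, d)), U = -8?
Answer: Rational(1, 149) ≈ 0.0067114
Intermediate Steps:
Function('H')(d) = 0
D = Rational(1, 149) ≈ 0.0067114
Add(Mul(-28, Function('H')(U)), D) = Add(Mul(-28, 0), Rational(1, 149)) = Add(0, Rational(1, 149)) = Rational(1, 149)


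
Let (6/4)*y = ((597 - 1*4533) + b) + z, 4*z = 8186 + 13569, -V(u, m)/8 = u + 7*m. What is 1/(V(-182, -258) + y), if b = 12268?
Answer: 2/50169 ≈ 3.9865e-5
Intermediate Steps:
V(u, m) = -56*m - 8*u (V(u, m) = -8*(u + 7*m) = -56*m - 8*u)
z = 21755/4 (z = (8186 + 13569)/4 = (¼)*21755 = 21755/4 ≈ 5438.8)
y = 18361/2 (y = 2*(((597 - 1*4533) + 12268) + 21755/4)/3 = 2*(((597 - 4533) + 12268) + 21755/4)/3 = 2*((-3936 + 12268) + 21755/4)/3 = 2*(8332 + 21755/4)/3 = (⅔)*(55083/4) = 18361/2 ≈ 9180.5)
1/(V(-182, -258) + y) = 1/((-56*(-258) - 8*(-182)) + 18361/2) = 1/((14448 + 1456) + 18361/2) = 1/(15904 + 18361/2) = 1/(50169/2) = 2/50169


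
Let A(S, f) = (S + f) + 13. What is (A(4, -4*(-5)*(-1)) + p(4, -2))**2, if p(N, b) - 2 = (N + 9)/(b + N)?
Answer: 121/4 ≈ 30.250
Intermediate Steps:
A(S, f) = 13 + S + f
p(N, b) = 2 + (9 + N)/(N + b) (p(N, b) = 2 + (N + 9)/(b + N) = 2 + (9 + N)/(N + b))
(A(4, -4*(-5)*(-1)) + p(4, -2))**2 = ((13 + 4 - 4*(-5)*(-1)) + (9 + 2*(-2) + 3*4)/(4 - 2))**2 = ((13 + 4 + 20*(-1)) + (9 - 4 + 12)/2)**2 = ((13 + 4 - 20) + (1/2)*17)**2 = (-3 + 17/2)**2 = (11/2)**2 = 121/4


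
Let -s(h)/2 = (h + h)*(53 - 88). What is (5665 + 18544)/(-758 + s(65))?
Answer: 563/194 ≈ 2.9021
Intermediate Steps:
s(h) = 140*h (s(h) = -2*(h + h)*(53 - 88) = -2*2*h*(-35) = -(-140)*h = 140*h)
(5665 + 18544)/(-758 + s(65)) = (5665 + 18544)/(-758 + 140*65) = 24209/(-758 + 9100) = 24209/8342 = 24209*(1/8342) = 563/194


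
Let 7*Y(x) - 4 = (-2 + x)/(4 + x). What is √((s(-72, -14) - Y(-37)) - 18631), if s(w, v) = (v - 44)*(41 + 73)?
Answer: 2*I*√37417534/77 ≈ 158.88*I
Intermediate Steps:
Y(x) = 4/7 + (-2 + x)/(7*(4 + x)) (Y(x) = 4/7 + ((-2 + x)/(4 + x))/7 = 4/7 + (-2 + x)/(7*(4 + x)))
s(w, v) = -5016 + 114*v (s(w, v) = (-44 + v)*114 = -5016 + 114*v)
√((s(-72, -14) - Y(-37)) - 18631) = √(((-5016 + 114*(-14)) - (14 + 5*(-37))/(7*(4 - 37))) - 18631) = √(((-5016 - 1596) - (14 - 185)/(7*(-33))) - 18631) = √((-6612 - (-1)*(-171)/(7*33)) - 18631) = √((-6612 - 1*57/77) - 18631) = √((-6612 - 57/77) - 18631) = √(-509181/77 - 18631) = √(-1943768/77) = 2*I*√37417534/77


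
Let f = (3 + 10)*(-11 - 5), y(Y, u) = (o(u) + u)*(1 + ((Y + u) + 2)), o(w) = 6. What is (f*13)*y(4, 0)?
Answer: -113568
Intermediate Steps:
y(Y, u) = (6 + u)*(3 + Y + u) (y(Y, u) = (6 + u)*(1 + ((Y + u) + 2)) = (6 + u)*(1 + (2 + Y + u)) = (6 + u)*(3 + Y + u))
f = -208 (f = 13*(-16) = -208)
(f*13)*y(4, 0) = (-208*13)*(18 + 0² + 6*4 + 9*0 + 4*0) = -2704*(18 + 0 + 24 + 0 + 0) = -2704*42 = -113568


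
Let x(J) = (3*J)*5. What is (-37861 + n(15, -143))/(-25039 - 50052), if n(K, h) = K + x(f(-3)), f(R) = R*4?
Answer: 38026/75091 ≈ 0.50640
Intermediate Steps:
f(R) = 4*R
x(J) = 15*J
n(K, h) = -180 + K (n(K, h) = K + 15*(4*(-3)) = K + 15*(-12) = K - 180 = -180 + K)
(-37861 + n(15, -143))/(-25039 - 50052) = (-37861 + (-180 + 15))/(-25039 - 50052) = (-37861 - 165)/(-75091) = -38026*(-1/75091) = 38026/75091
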